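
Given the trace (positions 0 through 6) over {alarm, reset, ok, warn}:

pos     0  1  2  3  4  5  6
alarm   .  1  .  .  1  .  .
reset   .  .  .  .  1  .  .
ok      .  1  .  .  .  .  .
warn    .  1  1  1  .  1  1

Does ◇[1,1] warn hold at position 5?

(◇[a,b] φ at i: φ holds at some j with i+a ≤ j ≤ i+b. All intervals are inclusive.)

True

Check warn at each j in [6,6]:
  j=6: true
Found at j=6 → formula holds.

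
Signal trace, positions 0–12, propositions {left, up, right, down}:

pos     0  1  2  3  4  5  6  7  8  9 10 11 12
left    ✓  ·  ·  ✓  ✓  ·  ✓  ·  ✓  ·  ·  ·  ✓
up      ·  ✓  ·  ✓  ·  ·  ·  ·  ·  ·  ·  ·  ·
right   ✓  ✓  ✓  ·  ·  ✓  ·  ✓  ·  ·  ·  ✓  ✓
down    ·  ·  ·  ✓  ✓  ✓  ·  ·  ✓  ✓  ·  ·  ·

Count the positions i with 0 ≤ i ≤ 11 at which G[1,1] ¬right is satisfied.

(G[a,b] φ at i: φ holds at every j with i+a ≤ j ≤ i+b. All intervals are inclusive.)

6

Evaluate at each i in [0,11]:
  i=0: ✗ (fails at j=1)
  i=1: ✗ (fails at j=2)
  i=2: ✓ (all of [3,3])
  i=3: ✓ (all of [4,4])
  i=4: ✗ (fails at j=5)
  i=5: ✓ (all of [6,6])
  i=6: ✗ (fails at j=7)
  i=7: ✓ (all of [8,8])
  i=8: ✓ (all of [9,9])
  i=9: ✓ (all of [10,10])
  i=10: ✗ (fails at j=11)
  i=11: ✗ (fails at j=12)
Positions where it holds: {2, 3, 5, 7, 8, 9} → 6.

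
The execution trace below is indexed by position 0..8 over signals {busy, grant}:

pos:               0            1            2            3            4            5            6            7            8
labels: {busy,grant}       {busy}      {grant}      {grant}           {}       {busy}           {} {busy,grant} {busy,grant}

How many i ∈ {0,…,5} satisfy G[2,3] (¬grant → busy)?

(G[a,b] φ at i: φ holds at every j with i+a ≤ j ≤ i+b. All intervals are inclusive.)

2

Evaluate at each i in [0,5]:
  i=0: ✓ (all of [2,3])
  i=1: ✗ (fails at j=4)
  i=2: ✗ (fails at j=4)
  i=3: ✗ (fails at j=6)
  i=4: ✗ (fails at j=6)
  i=5: ✓ (all of [7,8])
Positions where it holds: {0, 5} → 2.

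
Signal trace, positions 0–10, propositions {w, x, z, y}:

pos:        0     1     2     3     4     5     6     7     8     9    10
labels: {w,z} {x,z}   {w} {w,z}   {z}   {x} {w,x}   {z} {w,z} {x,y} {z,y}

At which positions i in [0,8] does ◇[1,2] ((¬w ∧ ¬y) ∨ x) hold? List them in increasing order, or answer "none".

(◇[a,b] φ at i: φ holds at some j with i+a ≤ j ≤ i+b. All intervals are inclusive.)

Evaluate at each i in [0,8]:
  i=0: ✓ (witness j=1)
  i=1: ✗ (none in [2,3])
  i=2: ✓ (witness j=4)
  i=3: ✓ (witness j=4)
  i=4: ✓ (witness j=5)
  i=5: ✓ (witness j=6)
  i=6: ✓ (witness j=7)
  i=7: ✓ (witness j=9)
  i=8: ✓ (witness j=9)

0, 2, 3, 4, 5, 6, 7, 8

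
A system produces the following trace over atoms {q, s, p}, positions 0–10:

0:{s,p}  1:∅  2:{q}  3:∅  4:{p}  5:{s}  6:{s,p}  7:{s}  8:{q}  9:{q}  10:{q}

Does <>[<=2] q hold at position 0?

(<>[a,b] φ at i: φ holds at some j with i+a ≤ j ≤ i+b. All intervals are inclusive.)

True

Check q at each j in [0,2]:
  j=0: false
  j=1: false
  j=2: true
Found at j=2 → formula holds.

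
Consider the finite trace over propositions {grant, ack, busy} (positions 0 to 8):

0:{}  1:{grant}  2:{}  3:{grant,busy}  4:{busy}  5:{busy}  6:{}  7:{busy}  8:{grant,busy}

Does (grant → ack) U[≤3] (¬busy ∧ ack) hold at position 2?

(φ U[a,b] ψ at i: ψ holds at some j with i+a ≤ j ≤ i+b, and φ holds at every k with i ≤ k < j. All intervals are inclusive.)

Need some j in [2,5] with (¬busy ∧ ack), and (grant → ack) at every k in [2,j-1].
  j=2: (¬busy ∧ ack) false.
  j=3: (¬busy ∧ ack) false.
  j=4: (¬busy ∧ ack) false.
  j=5: (¬busy ∧ ack) false.
No j in the window works → until fails.

Does not hold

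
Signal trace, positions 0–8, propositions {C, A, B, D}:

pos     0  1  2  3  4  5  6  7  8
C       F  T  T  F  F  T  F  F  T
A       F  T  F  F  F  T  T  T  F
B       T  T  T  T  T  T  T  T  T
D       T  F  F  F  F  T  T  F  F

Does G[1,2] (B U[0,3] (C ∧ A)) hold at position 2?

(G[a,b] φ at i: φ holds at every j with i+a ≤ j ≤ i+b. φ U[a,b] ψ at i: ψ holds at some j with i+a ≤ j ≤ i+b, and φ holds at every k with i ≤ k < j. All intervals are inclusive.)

Check (B U[0,3] (C ∧ A)) at every j in [3,4]:
  j=3: holds
  j=4: holds
All positions satisfy it → formula holds.

True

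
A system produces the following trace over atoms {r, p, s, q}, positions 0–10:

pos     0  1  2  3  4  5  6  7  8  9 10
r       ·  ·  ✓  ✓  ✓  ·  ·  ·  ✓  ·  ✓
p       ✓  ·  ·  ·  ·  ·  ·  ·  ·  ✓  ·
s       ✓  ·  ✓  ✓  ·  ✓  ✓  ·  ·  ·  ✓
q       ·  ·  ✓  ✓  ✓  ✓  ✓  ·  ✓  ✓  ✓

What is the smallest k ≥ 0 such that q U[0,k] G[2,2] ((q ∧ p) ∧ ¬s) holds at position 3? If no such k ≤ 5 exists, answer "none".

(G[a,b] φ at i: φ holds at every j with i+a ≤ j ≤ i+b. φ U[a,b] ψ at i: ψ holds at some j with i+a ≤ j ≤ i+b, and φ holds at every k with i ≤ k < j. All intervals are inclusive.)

Need earliest j ≥ 3 with G[2,2] ((q ∧ p) ∧ ¬s), and q at every k in [3,j-1].
  j=3: rhs fails.
  j=4: rhs fails.
  j=5: rhs fails.
  j=6: rhs fails.
  j=7: rhs holds; lhs holds on [3,6]. k = 4.

4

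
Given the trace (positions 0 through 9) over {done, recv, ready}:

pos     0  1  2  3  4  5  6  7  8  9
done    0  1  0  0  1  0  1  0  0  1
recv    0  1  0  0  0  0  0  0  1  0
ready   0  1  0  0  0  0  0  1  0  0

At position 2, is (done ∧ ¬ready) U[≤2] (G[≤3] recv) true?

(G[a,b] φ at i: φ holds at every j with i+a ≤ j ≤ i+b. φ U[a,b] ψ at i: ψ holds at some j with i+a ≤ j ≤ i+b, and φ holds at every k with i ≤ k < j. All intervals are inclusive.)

Does not hold

Need some j in [2,4] with G[≤3] recv, and (done ∧ ¬ready) at every k in [2,j-1].
  j=2: G[≤3] recv — fails at 2.
  j=3: G[≤3] recv — fails at 3.
  j=4: G[≤3] recv — fails at 4.
No j in the window works → until fails.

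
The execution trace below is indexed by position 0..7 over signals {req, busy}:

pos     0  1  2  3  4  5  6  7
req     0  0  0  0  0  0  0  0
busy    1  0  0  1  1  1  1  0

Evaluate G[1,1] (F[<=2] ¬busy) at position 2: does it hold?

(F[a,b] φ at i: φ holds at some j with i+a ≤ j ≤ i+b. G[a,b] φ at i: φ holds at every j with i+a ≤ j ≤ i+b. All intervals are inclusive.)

No

Check F[<=2] ¬busy at every j in [3,3]:
  j=3: fails (none in [3,5])
Fails at j=3 → formula fails.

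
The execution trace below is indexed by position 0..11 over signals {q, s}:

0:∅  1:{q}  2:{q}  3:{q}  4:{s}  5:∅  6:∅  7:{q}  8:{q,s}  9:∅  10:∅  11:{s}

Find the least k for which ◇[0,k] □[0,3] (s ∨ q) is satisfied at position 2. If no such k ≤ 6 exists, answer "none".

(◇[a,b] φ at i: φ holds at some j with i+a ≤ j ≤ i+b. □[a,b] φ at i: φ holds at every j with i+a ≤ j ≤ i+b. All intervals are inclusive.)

Scan j = 2,3,… for □[0,3] (s ∨ q):
  j=2: fails
  j=3: fails
  j=4: fails
  j=5: fails
  j=6: fails
  j=7: fails
  j=8: fails
No j in [2,8] satisfies it → none.

none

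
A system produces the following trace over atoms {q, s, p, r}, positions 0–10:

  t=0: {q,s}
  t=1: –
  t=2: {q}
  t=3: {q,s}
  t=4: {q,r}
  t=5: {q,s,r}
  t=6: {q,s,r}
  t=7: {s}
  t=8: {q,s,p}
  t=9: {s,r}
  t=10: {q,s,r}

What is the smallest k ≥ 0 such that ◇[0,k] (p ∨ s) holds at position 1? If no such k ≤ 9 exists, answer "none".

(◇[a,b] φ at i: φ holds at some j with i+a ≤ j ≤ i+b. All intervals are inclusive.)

2

Scan j = 1,2,… for (p ∨ s):
  j=1: fails
  j=2: fails
  j=3: holds
First hit at j=3, so smallest k = 3-1 = 2.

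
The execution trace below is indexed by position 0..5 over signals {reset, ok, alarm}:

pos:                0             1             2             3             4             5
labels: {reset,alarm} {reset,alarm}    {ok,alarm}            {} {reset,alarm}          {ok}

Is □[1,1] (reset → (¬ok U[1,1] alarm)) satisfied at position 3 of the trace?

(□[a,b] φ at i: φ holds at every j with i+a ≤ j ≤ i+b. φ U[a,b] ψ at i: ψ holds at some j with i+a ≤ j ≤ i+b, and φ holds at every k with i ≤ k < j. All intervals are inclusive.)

Check (reset → (¬ok U[1,1] alarm)) at every j in [4,4]:
  j=4: antecedent true; consequent fails → ✗
Fails at j=4 → formula fails.

Does not hold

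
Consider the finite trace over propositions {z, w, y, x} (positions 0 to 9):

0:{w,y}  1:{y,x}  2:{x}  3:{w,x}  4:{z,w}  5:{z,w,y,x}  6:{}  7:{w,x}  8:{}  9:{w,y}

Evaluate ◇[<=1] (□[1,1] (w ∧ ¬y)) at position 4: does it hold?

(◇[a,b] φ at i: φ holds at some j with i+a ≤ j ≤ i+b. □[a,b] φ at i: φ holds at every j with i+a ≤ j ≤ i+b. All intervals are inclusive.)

Check □[1,1] (w ∧ ¬y) at each j in [4,5]:
  j=4: fails at 5
  j=5: fails at 6
No position in the window satisfies it → formula fails.

No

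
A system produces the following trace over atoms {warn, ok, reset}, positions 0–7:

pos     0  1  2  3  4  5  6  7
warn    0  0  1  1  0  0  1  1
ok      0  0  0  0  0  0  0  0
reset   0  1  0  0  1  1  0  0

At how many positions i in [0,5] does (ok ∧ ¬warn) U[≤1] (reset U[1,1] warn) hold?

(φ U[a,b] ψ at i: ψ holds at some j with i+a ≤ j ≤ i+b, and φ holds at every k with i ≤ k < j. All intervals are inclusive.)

Evaluate at each i in [0,5]:
  i=0: ✗ (lhs fails at k=0 before rhs at j=1)
  i=1: ✓ (rhs at j=1)
  i=2: ✗ (no rhs in [2,3])
  i=3: ✗ (no rhs in [3,4])
  i=4: ✗ (lhs fails at k=4 before rhs at j=5)
  i=5: ✓ (rhs at j=5)
Positions where it holds: {1, 5} → 2.

2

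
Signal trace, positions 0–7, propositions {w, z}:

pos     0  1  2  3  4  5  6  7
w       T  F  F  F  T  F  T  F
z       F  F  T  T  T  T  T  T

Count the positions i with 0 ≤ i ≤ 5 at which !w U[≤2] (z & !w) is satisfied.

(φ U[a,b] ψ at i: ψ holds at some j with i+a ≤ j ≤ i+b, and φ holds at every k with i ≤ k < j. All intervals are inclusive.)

Evaluate at each i in [0,5]:
  i=0: ✗ (lhs fails at k=0 before rhs at j=2)
  i=1: ✓ (rhs at j=2; lhs holds on [1,1])
  i=2: ✓ (rhs at j=2)
  i=3: ✓ (rhs at j=3)
  i=4: ✗ (lhs fails at k=4 before rhs at j=5)
  i=5: ✓ (rhs at j=5)
Positions where it holds: {1, 2, 3, 5} → 4.

4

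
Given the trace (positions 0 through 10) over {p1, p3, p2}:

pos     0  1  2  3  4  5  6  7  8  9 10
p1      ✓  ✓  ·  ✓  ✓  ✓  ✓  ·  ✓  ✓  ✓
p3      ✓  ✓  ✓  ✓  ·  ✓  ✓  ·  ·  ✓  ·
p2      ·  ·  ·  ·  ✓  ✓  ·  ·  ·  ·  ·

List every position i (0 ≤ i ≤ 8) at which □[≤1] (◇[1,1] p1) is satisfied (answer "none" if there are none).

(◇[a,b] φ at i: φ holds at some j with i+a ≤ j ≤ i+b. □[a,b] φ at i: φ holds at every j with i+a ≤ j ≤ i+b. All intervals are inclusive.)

2, 3, 4, 7, 8

Evaluate at each i in [0,8]:
  i=0: ✗ (fails at j=1)
  i=1: ✗ (fails at j=1)
  i=2: ✓ (all of [2,3])
  i=3: ✓ (all of [3,4])
  i=4: ✓ (all of [4,5])
  i=5: ✗ (fails at j=6)
  i=6: ✗ (fails at j=6)
  i=7: ✓ (all of [7,8])
  i=8: ✓ (all of [8,9])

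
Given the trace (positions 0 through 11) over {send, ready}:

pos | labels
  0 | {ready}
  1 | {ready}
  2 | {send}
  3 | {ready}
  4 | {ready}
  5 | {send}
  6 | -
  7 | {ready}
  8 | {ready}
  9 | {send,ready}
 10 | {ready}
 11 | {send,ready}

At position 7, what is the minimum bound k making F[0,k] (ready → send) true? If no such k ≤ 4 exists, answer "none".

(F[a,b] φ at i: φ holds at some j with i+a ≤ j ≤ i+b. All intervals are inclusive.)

Scan j = 7,8,… for (ready → send):
  j=7: fails
  j=8: fails
  j=9: holds
First hit at j=9, so smallest k = 9-7 = 2.

2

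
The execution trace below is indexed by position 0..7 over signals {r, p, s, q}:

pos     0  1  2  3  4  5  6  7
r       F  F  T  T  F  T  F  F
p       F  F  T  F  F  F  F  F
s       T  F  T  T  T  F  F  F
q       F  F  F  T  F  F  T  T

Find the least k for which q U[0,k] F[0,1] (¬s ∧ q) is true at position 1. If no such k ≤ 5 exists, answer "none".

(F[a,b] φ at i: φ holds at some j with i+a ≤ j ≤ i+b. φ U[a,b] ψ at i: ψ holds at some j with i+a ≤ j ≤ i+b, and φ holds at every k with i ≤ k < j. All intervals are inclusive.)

none

Need earliest j ≥ 1 with F[0,1] (¬s ∧ q), and q at every k in [1,j-1].
  j=1: rhs fails.
  j=2: rhs fails.
  j=3: rhs fails.
  j=4: rhs fails.
  j=5: rhs holds but lhs fails at k=1.
  j=6: rhs holds but lhs fails at k=1.
No witness within the range → none.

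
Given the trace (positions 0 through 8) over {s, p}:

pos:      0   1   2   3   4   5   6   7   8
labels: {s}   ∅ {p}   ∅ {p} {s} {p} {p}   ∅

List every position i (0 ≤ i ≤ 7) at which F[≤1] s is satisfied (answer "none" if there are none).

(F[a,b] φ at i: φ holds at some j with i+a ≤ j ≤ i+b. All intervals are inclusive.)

Evaluate at each i in [0,7]:
  i=0: ✓ (witness j=0)
  i=1: ✗ (none in [1,2])
  i=2: ✗ (none in [2,3])
  i=3: ✗ (none in [3,4])
  i=4: ✓ (witness j=5)
  i=5: ✓ (witness j=5)
  i=6: ✗ (none in [6,7])
  i=7: ✗ (none in [7,8])

0, 4, 5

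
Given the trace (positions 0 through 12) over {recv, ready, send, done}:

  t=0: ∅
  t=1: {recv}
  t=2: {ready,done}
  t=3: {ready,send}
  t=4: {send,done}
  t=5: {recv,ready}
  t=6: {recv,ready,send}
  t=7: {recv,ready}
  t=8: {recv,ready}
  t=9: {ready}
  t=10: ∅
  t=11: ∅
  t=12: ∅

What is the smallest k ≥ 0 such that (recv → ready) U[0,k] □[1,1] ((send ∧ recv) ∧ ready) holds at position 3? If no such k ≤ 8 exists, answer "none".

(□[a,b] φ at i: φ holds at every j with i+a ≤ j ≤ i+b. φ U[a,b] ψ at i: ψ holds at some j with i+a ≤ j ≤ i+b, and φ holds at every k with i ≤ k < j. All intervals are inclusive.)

Need earliest j ≥ 3 with □[1,1] ((send ∧ recv) ∧ ready), and (recv → ready) at every k in [3,j-1].
  j=3: rhs fails.
  j=4: rhs fails.
  j=5: rhs holds; lhs holds on [3,4]. k = 2.

2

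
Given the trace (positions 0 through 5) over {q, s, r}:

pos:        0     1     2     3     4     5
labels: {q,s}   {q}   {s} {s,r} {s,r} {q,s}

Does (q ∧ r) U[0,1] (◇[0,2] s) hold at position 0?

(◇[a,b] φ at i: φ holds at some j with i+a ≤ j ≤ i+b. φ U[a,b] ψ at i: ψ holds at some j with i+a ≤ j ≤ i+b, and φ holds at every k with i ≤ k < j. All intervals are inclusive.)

Holds

Need some j in [0,1] with ◇[0,2] s, and (q ∧ r) at every k in [0,j-1].
  j=0: ◇[0,2] s holds; no prefix to check → satisfied.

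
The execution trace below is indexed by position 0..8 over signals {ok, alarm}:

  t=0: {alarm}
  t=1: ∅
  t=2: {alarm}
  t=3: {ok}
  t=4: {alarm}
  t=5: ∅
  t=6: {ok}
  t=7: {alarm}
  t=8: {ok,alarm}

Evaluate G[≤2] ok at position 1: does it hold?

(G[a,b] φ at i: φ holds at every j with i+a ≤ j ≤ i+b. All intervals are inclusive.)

Check ok at every j in [1,3]:
  j=1: false
  j=2: false
  j=3: true
Fails at j=1 → formula fails.

Does not hold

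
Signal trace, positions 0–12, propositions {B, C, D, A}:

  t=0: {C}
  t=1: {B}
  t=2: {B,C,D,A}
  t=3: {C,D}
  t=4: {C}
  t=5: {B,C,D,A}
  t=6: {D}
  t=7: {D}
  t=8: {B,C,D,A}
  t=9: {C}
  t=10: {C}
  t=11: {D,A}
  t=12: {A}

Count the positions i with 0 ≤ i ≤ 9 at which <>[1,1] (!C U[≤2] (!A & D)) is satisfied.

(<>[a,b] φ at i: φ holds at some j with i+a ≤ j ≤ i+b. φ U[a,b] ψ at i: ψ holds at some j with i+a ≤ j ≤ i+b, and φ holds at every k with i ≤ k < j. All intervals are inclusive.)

Evaluate at each i in [0,9]:
  i=0: ✗ (none in [1,1])
  i=1: ✗ (none in [2,2])
  i=2: ✓ (witness j=3)
  i=3: ✗ (none in [4,4])
  i=4: ✗ (none in [5,5])
  i=5: ✓ (witness j=6)
  i=6: ✓ (witness j=7)
  i=7: ✗ (none in [8,8])
  i=8: ✗ (none in [9,9])
  i=9: ✗ (none in [10,10])
Positions where it holds: {2, 5, 6} → 3.

3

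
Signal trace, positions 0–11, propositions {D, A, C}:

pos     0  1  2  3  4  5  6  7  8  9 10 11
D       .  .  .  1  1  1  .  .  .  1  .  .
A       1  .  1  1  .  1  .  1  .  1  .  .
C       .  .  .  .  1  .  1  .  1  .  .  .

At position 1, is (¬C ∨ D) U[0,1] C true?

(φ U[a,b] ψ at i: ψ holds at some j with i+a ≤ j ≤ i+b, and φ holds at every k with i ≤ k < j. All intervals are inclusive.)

No

Need some j in [1,2] with C, and (¬C ∨ D) at every k in [1,j-1].
  j=1: C false.
  j=2: C false.
No j in the window works → until fails.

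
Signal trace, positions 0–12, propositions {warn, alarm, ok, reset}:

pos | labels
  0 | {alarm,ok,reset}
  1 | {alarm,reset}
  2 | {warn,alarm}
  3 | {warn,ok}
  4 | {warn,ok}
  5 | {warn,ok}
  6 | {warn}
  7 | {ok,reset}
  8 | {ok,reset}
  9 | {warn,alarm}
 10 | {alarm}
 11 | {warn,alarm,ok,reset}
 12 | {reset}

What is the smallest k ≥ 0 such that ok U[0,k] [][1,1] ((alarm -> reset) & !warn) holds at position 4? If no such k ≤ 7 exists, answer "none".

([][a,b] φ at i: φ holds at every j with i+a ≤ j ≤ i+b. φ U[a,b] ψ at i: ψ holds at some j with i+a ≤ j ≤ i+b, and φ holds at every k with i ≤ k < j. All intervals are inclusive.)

Need earliest j ≥ 4 with [][1,1] ((alarm -> reset) & !warn), and ok at every k in [4,j-1].
  j=4: rhs fails.
  j=5: rhs fails.
  j=6: rhs holds; lhs holds on [4,5]. k = 2.

2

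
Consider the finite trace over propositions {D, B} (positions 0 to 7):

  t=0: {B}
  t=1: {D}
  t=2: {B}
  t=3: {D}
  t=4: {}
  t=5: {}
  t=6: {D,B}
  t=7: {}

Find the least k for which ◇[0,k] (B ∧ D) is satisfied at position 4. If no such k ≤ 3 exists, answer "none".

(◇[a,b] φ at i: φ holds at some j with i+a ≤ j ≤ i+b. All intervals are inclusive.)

2

Scan j = 4,5,… for (B ∧ D):
  j=4: fails
  j=5: fails
  j=6: holds
First hit at j=6, so smallest k = 6-4 = 2.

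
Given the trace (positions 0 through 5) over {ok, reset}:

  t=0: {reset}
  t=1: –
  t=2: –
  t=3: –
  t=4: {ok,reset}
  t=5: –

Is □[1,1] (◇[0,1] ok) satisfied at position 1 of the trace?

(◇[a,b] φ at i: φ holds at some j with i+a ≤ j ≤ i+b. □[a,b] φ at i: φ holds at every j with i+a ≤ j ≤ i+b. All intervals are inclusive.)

Does not hold

Check ◇[0,1] ok at every j in [2,2]:
  j=2: fails (none in [2,3])
Fails at j=2 → formula fails.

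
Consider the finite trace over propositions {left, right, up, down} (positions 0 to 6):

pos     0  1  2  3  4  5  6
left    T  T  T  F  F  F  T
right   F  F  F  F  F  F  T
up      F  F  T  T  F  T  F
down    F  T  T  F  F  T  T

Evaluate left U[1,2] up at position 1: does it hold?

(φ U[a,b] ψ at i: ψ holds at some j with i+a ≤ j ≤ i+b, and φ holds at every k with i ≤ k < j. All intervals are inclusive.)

Need some j in [2,3] with up, and left at every k in [1,j-1].
  j=2: up holds; left holds at every k in [1,1] → satisfied.

Holds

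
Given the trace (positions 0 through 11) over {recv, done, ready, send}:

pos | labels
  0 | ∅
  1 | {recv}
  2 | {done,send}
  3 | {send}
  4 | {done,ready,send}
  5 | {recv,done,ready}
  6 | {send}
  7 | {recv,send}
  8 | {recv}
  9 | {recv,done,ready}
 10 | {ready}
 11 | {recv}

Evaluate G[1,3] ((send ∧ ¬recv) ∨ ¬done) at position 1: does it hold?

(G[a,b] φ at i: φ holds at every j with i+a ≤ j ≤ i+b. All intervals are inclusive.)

True

Check ((send ∧ ¬recv) ∨ ¬done) at every j in [2,4]:
  j=2: true
  j=3: true
  j=4: true
All positions satisfy it → formula holds.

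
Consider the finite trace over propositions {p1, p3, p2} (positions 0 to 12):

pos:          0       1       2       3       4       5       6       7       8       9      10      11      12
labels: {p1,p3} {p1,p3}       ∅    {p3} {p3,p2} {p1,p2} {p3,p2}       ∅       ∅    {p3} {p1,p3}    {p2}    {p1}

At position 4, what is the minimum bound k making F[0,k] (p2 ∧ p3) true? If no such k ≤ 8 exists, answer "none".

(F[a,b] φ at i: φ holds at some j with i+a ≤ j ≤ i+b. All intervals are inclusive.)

0

Scan j = 4,5,… for (p2 ∧ p3):
  j=4: holds
First hit at j=4, so smallest k = 4-4 = 0.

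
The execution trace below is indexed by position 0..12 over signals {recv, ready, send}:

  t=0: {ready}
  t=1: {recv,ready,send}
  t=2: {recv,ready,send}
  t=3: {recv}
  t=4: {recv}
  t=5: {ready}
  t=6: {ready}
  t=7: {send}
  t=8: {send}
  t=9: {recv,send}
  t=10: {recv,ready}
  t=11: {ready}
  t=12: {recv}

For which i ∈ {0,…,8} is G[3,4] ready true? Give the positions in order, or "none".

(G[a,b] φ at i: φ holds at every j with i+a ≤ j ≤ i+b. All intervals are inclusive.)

Evaluate at each i in [0,8]:
  i=0: ✗ (fails at j=3)
  i=1: ✗ (fails at j=4)
  i=2: ✓ (all of [5,6])
  i=3: ✗ (fails at j=7)
  i=4: ✗ (fails at j=7)
  i=5: ✗ (fails at j=8)
  i=6: ✗ (fails at j=9)
  i=7: ✓ (all of [10,11])
  i=8: ✗ (fails at j=12)

2, 7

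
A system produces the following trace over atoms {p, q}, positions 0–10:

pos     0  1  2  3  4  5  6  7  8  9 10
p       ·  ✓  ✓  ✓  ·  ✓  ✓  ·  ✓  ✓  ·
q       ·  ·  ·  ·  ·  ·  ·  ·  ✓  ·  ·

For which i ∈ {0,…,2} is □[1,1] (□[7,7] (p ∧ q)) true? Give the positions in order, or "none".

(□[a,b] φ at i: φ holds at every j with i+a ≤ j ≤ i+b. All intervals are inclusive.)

Evaluate at each i in [0,2]:
  i=0: ✓ (all of [1,1])
  i=1: ✗ (fails at j=2)
  i=2: ✗ (fails at j=3)

0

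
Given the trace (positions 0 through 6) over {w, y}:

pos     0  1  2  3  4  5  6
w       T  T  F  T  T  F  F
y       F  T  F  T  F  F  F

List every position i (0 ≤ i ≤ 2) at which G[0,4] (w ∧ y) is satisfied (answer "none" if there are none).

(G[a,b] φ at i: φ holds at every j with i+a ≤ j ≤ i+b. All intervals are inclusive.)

none

Evaluate at each i in [0,2]:
  i=0: ✗ (fails at j=0)
  i=1: ✗ (fails at j=2)
  i=2: ✗ (fails at j=2)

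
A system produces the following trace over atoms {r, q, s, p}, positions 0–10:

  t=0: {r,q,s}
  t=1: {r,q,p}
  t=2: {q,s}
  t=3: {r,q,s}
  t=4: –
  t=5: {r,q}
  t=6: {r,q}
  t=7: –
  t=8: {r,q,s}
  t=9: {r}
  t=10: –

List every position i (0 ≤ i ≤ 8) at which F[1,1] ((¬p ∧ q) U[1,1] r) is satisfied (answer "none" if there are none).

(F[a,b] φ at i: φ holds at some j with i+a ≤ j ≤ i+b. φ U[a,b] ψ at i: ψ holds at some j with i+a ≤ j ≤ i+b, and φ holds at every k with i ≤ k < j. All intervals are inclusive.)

1, 4, 7

Evaluate at each i in [0,8]:
  i=0: ✗ (none in [1,1])
  i=1: ✓ (witness j=2)
  i=2: ✗ (none in [3,3])
  i=3: ✗ (none in [4,4])
  i=4: ✓ (witness j=5)
  i=5: ✗ (none in [6,6])
  i=6: ✗ (none in [7,7])
  i=7: ✓ (witness j=8)
  i=8: ✗ (none in [9,9])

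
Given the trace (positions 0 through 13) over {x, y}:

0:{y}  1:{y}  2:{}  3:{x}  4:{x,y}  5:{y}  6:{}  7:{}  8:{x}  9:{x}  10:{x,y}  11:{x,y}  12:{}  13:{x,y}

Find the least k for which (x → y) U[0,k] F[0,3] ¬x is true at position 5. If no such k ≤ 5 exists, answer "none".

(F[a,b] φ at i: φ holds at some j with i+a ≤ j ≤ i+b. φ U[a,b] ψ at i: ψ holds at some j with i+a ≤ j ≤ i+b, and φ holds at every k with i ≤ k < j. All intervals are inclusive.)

0

Need earliest j ≥ 5 with F[0,3] ¬x, and (x → y) at every k in [5,j-1].
  j=5: rhs holds (empty prefix). k = 0.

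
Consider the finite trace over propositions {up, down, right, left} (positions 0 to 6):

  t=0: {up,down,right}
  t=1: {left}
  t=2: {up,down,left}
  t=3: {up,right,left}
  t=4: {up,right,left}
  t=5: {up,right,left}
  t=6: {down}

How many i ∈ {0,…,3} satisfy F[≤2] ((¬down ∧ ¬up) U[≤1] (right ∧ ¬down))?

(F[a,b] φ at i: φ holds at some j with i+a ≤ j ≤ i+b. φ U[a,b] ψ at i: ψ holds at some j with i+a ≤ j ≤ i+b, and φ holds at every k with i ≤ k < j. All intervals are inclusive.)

Evaluate at each i in [0,3]:
  i=0: ✗ (none in [0,2])
  i=1: ✓ (witness j=3)
  i=2: ✓ (witness j=3)
  i=3: ✓ (witness j=3)
Positions where it holds: {1, 2, 3} → 3.

3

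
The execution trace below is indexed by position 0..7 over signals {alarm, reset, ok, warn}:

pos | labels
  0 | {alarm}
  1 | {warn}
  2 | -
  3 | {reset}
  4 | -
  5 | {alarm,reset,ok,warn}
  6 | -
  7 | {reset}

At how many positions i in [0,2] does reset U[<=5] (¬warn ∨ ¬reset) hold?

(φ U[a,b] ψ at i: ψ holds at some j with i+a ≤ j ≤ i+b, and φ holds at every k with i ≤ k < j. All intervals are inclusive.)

3

Evaluate at each i in [0,2]:
  i=0: ✓ (rhs at j=0)
  i=1: ✓ (rhs at j=1)
  i=2: ✓ (rhs at j=2)
Positions where it holds: {0, 1, 2} → 3.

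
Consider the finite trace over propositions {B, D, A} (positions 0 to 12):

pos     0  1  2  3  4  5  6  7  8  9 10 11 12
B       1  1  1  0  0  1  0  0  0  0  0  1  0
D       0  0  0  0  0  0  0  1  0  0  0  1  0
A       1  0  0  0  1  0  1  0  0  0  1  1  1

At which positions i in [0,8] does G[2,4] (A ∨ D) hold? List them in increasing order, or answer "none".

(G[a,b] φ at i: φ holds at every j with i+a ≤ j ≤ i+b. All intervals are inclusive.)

8

Evaluate at each i in [0,8]:
  i=0: ✗ (fails at j=2)
  i=1: ✗ (fails at j=3)
  i=2: ✗ (fails at j=5)
  i=3: ✗ (fails at j=5)
  i=4: ✗ (fails at j=8)
  i=5: ✗ (fails at j=8)
  i=6: ✗ (fails at j=8)
  i=7: ✗ (fails at j=9)
  i=8: ✓ (all of [10,12])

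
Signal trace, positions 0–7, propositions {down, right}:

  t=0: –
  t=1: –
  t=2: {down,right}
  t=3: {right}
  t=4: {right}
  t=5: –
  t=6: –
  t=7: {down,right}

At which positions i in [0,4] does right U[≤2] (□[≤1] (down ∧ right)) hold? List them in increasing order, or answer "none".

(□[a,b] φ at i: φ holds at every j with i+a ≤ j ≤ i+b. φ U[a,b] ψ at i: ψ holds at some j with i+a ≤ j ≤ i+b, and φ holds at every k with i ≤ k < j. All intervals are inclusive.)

none

Evaluate at each i in [0,4]:
  i=0: ✗ (no rhs in [0,2])
  i=1: ✗ (no rhs in [1,3])
  i=2: ✗ (no rhs in [2,4])
  i=3: ✗ (no rhs in [3,5])
  i=4: ✗ (no rhs in [4,6])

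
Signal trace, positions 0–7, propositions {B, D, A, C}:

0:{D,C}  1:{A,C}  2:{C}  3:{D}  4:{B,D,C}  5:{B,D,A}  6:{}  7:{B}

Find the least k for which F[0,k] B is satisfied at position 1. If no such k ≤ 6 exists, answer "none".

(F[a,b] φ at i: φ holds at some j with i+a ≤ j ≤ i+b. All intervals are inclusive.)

Scan j = 1,2,… for B:
  j=1: fails
  j=2: fails
  j=3: fails
  j=4: holds
First hit at j=4, so smallest k = 4-1 = 3.

3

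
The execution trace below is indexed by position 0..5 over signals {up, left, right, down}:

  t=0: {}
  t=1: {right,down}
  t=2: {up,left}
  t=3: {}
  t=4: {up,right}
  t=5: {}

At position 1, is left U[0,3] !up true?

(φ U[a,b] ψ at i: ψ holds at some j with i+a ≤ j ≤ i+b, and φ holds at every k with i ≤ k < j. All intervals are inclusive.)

Yes

Need some j in [1,4] with !up, and left at every k in [1,j-1].
  j=1: !up holds; no prefix to check → satisfied.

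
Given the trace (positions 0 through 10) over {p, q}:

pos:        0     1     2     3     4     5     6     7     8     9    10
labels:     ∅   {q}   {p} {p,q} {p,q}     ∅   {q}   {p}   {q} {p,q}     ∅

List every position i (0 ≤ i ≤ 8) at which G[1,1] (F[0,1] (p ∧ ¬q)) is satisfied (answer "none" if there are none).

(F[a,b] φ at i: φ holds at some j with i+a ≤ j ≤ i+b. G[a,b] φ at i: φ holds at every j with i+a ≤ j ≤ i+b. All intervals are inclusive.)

Evaluate at each i in [0,8]:
  i=0: ✓ (all of [1,1])
  i=1: ✓ (all of [2,2])
  i=2: ✗ (fails at j=3)
  i=3: ✗ (fails at j=4)
  i=4: ✗ (fails at j=5)
  i=5: ✓ (all of [6,6])
  i=6: ✓ (all of [7,7])
  i=7: ✗ (fails at j=8)
  i=8: ✗ (fails at j=9)

0, 1, 5, 6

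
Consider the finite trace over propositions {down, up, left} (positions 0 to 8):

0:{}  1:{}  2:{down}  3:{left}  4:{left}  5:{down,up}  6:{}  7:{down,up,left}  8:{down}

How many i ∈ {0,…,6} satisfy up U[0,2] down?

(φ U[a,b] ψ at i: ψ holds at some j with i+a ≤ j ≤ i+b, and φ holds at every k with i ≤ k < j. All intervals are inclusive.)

Evaluate at each i in [0,6]:
  i=0: ✗ (lhs fails at k=0 before rhs at j=2)
  i=1: ✗ (lhs fails at k=1 before rhs at j=2)
  i=2: ✓ (rhs at j=2)
  i=3: ✗ (lhs fails at k=3 before rhs at j=5)
  i=4: ✗ (lhs fails at k=4 before rhs at j=5)
  i=5: ✓ (rhs at j=5)
  i=6: ✗ (lhs fails at k=6 before rhs at j=7)
Positions where it holds: {2, 5} → 2.

2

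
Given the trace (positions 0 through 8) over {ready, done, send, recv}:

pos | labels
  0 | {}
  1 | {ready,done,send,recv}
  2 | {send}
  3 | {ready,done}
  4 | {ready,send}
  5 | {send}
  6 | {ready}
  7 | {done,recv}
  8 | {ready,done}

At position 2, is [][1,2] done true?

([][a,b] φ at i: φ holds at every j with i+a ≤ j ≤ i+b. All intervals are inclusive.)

Check done at every j in [3,4]:
  j=3: true
  j=4: false
Fails at j=4 → formula fails.

Does not hold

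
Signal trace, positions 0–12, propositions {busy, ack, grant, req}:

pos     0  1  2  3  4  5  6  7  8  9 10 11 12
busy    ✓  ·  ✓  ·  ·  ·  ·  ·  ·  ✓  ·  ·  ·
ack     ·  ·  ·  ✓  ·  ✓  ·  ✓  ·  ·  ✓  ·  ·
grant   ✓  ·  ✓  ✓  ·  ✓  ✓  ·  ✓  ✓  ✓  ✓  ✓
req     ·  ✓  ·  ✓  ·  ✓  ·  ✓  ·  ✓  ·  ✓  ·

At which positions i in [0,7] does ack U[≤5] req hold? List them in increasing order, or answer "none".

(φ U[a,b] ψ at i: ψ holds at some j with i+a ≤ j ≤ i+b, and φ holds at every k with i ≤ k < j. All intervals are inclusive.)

Evaluate at each i in [0,7]:
  i=0: ✗ (lhs fails at k=0 before rhs at j=1)
  i=1: ✓ (rhs at j=1)
  i=2: ✗ (lhs fails at k=2 before rhs at j=3)
  i=3: ✓ (rhs at j=3)
  i=4: ✗ (lhs fails at k=4 before rhs at j=5)
  i=5: ✓ (rhs at j=5)
  i=6: ✗ (lhs fails at k=6 before rhs at j=7)
  i=7: ✓ (rhs at j=7)

1, 3, 5, 7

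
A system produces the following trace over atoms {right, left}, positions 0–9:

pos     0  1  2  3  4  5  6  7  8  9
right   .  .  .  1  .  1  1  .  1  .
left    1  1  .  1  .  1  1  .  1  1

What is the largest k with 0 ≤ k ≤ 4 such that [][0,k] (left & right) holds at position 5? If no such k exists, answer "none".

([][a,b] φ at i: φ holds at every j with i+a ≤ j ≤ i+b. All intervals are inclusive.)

1

(left & right) must hold from j=5 onward; find where it first fails.
  j=5: holds
  j=6: holds
  j=7: fails
Holds on [5,6], so largest k = 1.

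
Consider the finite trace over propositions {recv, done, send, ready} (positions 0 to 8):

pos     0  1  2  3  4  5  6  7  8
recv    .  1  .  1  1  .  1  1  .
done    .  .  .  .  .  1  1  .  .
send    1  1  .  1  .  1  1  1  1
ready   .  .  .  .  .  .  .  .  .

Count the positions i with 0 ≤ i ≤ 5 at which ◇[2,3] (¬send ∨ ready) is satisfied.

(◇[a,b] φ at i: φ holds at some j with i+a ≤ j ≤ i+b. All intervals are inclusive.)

Evaluate at each i in [0,5]:
  i=0: ✓ (witness j=2)
  i=1: ✓ (witness j=4)
  i=2: ✓ (witness j=4)
  i=3: ✗ (none in [5,6])
  i=4: ✗ (none in [6,7])
  i=5: ✗ (none in [7,8])
Positions where it holds: {0, 1, 2} → 3.

3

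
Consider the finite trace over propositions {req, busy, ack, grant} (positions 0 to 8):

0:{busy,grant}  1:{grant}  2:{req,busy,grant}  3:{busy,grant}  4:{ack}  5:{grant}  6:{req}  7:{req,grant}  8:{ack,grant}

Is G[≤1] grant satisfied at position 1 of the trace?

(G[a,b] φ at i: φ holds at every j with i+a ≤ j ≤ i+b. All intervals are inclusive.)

True

Check grant at every j in [1,2]:
  j=1: true
  j=2: true
All positions satisfy it → formula holds.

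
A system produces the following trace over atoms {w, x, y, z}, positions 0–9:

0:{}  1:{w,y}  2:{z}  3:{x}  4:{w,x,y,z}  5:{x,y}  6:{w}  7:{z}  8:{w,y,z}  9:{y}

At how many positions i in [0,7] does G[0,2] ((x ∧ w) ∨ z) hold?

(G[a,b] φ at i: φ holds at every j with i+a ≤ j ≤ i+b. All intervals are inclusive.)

Evaluate at each i in [0,7]:
  i=0: ✗ (fails at j=0)
  i=1: ✗ (fails at j=1)
  i=2: ✗ (fails at j=3)
  i=3: ✗ (fails at j=3)
  i=4: ✗ (fails at j=5)
  i=5: ✗ (fails at j=5)
  i=6: ✗ (fails at j=6)
  i=7: ✗ (fails at j=9)
Positions where it holds: {} → 0.

0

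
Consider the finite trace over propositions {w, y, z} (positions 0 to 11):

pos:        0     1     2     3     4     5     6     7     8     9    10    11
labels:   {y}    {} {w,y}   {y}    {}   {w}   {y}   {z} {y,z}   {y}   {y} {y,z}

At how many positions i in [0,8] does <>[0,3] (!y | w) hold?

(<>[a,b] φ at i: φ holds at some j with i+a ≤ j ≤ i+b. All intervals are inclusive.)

8

Evaluate at each i in [0,8]:
  i=0: ✓ (witness j=1)
  i=1: ✓ (witness j=1)
  i=2: ✓ (witness j=2)
  i=3: ✓ (witness j=4)
  i=4: ✓ (witness j=4)
  i=5: ✓ (witness j=5)
  i=6: ✓ (witness j=7)
  i=7: ✓ (witness j=7)
  i=8: ✗ (none in [8,11])
Positions where it holds: {0, 1, 2, 3, 4, 5, 6, 7} → 8.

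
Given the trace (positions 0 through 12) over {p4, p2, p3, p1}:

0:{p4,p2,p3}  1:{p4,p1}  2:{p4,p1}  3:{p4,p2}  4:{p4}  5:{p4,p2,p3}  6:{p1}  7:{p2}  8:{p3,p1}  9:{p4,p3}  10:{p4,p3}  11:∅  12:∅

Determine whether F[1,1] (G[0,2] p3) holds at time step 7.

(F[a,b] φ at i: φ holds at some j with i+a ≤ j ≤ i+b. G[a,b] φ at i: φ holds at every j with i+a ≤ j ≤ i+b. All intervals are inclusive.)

Check G[0,2] p3 at each j in [8,8]:
  j=8: holds on [8,10]
Found at j=8 → formula holds.

Yes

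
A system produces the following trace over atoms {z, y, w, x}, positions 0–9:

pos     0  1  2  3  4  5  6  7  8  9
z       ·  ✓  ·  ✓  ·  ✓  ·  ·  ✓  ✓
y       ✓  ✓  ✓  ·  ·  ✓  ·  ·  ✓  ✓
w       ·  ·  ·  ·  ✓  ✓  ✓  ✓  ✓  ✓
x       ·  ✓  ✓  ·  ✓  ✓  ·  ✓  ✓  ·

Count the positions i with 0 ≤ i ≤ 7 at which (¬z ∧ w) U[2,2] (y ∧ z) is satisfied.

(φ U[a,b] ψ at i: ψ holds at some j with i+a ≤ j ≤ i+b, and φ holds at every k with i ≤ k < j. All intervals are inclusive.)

Evaluate at each i in [0,7]:
  i=0: ✗ (no rhs in [2,2])
  i=1: ✗ (no rhs in [3,3])
  i=2: ✗ (no rhs in [4,4])
  i=3: ✗ (lhs fails at k=3 before rhs at j=5)
  i=4: ✗ (no rhs in [6,6])
  i=5: ✗ (no rhs in [7,7])
  i=6: ✓ (rhs at j=8; lhs holds on [6,7])
  i=7: ✗ (lhs fails at k=8 before rhs at j=9)
Positions where it holds: {6} → 1.

1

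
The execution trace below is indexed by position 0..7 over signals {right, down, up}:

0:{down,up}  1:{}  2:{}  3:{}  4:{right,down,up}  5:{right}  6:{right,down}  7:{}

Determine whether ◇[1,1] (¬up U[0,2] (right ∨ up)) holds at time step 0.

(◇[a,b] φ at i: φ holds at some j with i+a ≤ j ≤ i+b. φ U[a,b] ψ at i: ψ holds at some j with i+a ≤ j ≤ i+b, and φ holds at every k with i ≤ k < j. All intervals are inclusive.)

Does not hold

Check (¬up U[0,2] (right ∨ up)) at each j in [1,1]:
  j=1: fails
No position in the window satisfies it → formula fails.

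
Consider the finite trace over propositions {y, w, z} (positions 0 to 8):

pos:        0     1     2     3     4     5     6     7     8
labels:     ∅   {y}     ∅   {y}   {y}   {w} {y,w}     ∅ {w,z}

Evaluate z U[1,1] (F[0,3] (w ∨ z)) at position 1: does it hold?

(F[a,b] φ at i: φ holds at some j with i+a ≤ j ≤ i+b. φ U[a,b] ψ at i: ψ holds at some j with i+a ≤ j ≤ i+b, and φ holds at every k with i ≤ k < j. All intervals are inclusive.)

Does not hold

Need some j in [2,2] with F[0,3] (w ∨ z), and z at every k in [1,j-1].
  j=2: F[0,3] (w ∨ z) holds, but z fails at k=1 → not this j.
No j in the window works → until fails.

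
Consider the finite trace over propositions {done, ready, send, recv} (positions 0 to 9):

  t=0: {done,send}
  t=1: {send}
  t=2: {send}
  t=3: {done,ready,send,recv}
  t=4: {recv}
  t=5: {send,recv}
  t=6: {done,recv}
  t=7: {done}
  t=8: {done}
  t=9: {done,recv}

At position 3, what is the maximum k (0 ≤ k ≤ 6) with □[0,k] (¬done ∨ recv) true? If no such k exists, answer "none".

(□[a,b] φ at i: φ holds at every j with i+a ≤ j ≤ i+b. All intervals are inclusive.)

(¬done ∨ recv) must hold from j=3 onward; find where it first fails.
  j=3: holds
  j=4: holds
  j=5: holds
  j=6: holds
  j=7: fails
Holds on [3,6], so largest k = 3.

3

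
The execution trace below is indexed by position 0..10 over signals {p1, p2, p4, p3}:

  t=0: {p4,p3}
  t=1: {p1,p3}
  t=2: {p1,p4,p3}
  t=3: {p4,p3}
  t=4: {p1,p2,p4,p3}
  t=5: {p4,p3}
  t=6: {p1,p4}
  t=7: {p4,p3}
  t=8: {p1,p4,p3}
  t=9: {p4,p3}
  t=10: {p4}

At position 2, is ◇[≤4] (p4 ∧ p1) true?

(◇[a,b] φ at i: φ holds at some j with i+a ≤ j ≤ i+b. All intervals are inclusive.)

Check (p4 ∧ p1) at each j in [2,6]:
  j=2: true
  j=3: false
  j=4: true
  j=5: false
  j=6: true
Found at j=2 → formula holds.

Yes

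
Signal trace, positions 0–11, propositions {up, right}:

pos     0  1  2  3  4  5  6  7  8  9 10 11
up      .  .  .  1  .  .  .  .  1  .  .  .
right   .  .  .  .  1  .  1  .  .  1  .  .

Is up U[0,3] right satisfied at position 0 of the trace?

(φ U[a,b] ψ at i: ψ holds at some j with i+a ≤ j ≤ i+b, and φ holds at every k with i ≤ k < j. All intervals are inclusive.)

No

Need some j in [0,3] with right, and up at every k in [0,j-1].
  j=0: right false.
  j=1: right false.
  j=2: right false.
  j=3: right false.
No j in the window works → until fails.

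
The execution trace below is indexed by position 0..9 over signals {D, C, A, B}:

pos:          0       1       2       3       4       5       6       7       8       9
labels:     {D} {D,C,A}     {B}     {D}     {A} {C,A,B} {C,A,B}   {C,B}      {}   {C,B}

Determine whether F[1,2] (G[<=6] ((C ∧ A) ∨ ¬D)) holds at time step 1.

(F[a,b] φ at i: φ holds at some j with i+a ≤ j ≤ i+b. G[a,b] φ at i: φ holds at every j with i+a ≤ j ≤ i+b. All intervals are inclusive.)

False

Check G[<=6] ((C ∧ A) ∨ ¬D) at each j in [2,3]:
  j=2: fails at 3
  j=3: fails at 3
No position in the window satisfies it → formula fails.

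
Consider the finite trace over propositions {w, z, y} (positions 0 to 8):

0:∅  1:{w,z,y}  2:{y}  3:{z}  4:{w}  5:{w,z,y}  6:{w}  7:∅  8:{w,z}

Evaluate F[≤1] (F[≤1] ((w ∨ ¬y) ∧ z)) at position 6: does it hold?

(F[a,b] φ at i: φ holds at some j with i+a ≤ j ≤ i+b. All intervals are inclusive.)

True

Check F[≤1] ((w ∨ ¬y) ∧ z) at each j in [6,7]:
  j=6: fails (none in [6,7])
  j=7: holds (witness at 8)
Found at j=7 → formula holds.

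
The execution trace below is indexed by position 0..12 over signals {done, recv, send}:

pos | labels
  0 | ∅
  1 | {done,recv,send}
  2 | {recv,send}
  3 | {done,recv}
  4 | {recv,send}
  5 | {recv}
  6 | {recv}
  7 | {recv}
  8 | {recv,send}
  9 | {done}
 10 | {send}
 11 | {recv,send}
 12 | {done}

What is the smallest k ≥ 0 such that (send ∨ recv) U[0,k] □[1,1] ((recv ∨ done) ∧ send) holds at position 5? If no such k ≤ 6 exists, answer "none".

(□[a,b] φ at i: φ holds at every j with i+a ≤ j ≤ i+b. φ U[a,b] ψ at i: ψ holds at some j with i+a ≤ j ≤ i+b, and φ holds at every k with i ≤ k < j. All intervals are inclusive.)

Need earliest j ≥ 5 with □[1,1] ((recv ∨ done) ∧ send), and (send ∨ recv) at every k in [5,j-1].
  j=5: rhs fails.
  j=6: rhs fails.
  j=7: rhs holds; lhs holds on [5,6]. k = 2.

2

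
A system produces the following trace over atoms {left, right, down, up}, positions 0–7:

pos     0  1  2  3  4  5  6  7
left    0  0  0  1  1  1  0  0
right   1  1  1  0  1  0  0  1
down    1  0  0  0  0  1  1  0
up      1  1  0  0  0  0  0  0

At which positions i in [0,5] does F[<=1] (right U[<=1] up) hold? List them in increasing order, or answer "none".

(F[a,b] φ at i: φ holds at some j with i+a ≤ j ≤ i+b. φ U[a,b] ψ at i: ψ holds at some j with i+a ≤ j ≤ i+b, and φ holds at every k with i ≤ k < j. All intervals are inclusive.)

0, 1

Evaluate at each i in [0,5]:
  i=0: ✓ (witness j=0)
  i=1: ✓ (witness j=1)
  i=2: ✗ (none in [2,3])
  i=3: ✗ (none in [3,4])
  i=4: ✗ (none in [4,5])
  i=5: ✗ (none in [5,6])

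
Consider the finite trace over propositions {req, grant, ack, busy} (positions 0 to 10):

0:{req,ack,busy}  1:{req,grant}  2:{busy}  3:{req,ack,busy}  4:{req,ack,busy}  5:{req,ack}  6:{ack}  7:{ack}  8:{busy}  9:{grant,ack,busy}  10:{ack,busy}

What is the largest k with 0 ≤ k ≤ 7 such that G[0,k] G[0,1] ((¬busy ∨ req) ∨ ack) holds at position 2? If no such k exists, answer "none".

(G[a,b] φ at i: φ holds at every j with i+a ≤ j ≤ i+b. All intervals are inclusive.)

none

G[0,1] ((¬busy ∨ req) ∨ ack) must hold from j=2 onward; find where it first fails.
  j=2: fails → no k works.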